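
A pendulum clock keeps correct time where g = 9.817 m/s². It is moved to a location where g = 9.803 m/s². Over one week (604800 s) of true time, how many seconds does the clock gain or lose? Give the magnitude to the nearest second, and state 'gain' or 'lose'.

lose 431 s

The clock's period scales as T ∝ 1/√g, so T'/T = √(9.817/9.803) = 1.00071.
In 604800 s of true time the clock registers 604800/1.00071 = 604368.6 s, so it loses 431 s.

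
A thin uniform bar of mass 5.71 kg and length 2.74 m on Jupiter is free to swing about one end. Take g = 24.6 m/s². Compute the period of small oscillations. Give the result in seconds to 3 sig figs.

For a physical pendulum T = 2π√(I/(mgd)), with d = 1.370 m from pivot to centre of mass.
I_cm = mL²/12 = 5.71 × 2.74²/12 = 3.572 kg·m²; I = I_cm + md² = 3.572 + 5.71 × 1.370² = 14.29 kg·m².
T = 2π√(14.29/(5.71 × 24.6 × 1.370)) = 1.71 s.

1.71 s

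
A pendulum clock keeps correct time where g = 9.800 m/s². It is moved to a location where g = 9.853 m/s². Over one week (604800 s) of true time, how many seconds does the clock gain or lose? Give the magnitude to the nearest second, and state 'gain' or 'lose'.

gain 1633 s

The clock's period scales as T ∝ 1/√g, so T'/T = √(9.800/9.853) = 0.997307.
In 604800 s of true time the clock registers 604800/0.997307 = 606433.2 s, so it gains 1633 s.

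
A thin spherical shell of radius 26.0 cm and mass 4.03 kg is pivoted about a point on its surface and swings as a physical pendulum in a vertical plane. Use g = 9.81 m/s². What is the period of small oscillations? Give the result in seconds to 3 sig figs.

1.32 s

I_cm = (2/3)mr² = 0.1816 kg·m². The pivot is at distance d = 0.260 m from the centre of mass.
By the parallel-axis theorem, I = I_cm + md² = 0.1816 + 0.2724 = 0.4540 kg·m².
T = 2π√(I/(mgd)) = 2π√(0.4540/(4.03 × 9.81 × 0.260)) = 1.32 s.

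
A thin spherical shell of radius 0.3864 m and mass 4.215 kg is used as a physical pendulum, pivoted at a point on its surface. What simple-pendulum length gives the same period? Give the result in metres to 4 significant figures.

The equivalent simple-pendulum length is L_eq = I/(md), where I is about the pivot and d = 0.38640 m.
I_cm = (2/3)mR² = 0.41955 kg·m², so I = I_cm + md² = 0.41955 + 0.62932 = 1.0489 kg·m².
L_eq = 1.0489/(4.215 × 0.38640) = 0.6440 m.

0.6440 m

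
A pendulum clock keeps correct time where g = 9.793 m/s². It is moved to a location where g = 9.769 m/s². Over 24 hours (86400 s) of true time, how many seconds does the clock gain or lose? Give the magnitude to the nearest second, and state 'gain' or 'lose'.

The clock's period scales as T ∝ 1/√g, so T'/T = √(9.793/9.769) = 1.00123.
In 86400 s of true time the clock registers 86400/1.00123 = 86294.1 s, so it loses 106 s.

lose 106 s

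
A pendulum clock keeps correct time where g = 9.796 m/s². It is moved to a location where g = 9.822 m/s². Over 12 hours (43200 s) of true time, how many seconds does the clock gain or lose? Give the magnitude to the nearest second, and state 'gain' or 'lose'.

gain 57 s

The clock's period scales as T ∝ 1/√g, so T'/T = √(9.796/9.822) = 0.998676.
In 43200 s of true time the clock registers 43200/0.998676 = 43257.3 s, so it gains 57 s.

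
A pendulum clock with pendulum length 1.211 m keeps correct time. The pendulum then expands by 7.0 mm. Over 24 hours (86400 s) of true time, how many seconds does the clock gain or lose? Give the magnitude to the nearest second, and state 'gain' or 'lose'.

T ∝ √L, so T'/T = √(1.21800/1.211) = 1.00289.
In 86400 s of true time the clock registers 86400/1.00289 = 86151.4 s, so it loses 249 s.

lose 249 s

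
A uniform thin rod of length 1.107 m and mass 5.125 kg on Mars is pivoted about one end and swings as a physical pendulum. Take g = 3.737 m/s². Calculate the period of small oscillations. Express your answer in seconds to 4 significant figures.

For a physical pendulum T = 2π√(I/(mgd)), with d = 0.55350 m from pivot to centre of mass.
I_cm = mL²/12 = 5.125 × 1.107²/12 = 0.52337 kg·m²; I = I_cm + md² = 0.52337 + 5.125 × 0.55350² = 2.0935 kg·m².
T = 2π√(2.0935/(5.125 × 3.737 × 0.55350)) = 2.792 s.

2.792 s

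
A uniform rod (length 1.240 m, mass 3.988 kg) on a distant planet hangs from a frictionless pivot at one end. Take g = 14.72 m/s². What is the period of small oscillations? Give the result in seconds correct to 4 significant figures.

1.489 s

For a physical pendulum T = 2π√(I/(mgd)), with d = 0.62000 m from pivot to centre of mass.
I_cm = mL²/12 = 3.988 × 1.240²/12 = 0.51100 kg·m²; I = I_cm + md² = 0.51100 + 3.988 × 0.62000² = 2.0440 kg·m².
T = 2π√(2.0440/(3.988 × 14.72 × 0.62000)) = 1.489 s.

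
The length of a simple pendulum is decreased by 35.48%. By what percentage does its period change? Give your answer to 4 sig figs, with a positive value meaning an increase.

-19.68%

T ∝ √L, so T'/T = √(0.64520) = 0.80324.
Percentage change in T = (0.80324 − 1) × 100% = -19.68%.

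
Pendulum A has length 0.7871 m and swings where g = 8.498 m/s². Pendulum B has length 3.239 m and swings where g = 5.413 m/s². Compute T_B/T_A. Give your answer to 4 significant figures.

T = 2π√(L/g), so T_B/T_A = √((L_B/g_B)/(L_A/g_A)) = √((3.239/5.413)/(0.7871/8.498)) = 2.542.

2.542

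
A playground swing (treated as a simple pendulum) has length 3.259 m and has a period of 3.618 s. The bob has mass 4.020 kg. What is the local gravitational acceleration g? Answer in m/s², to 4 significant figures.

From T = 2π√(L/g), g = 4π²L/T² = 4π² × 3.259/3.6180² = 9.829 m/s².

9.829 m/s²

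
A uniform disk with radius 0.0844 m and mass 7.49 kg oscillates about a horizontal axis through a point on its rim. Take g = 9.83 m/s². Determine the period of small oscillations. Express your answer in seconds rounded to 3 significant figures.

0.713 s

I_cm = ½mr² = 0.02668 kg·m². The pivot is at distance d = 0.0844 m from the centre of mass.
By the parallel-axis theorem, I = I_cm + md² = 0.02668 + 0.05335 = 0.08003 kg·m².
T = 2π√(I/(mgd)) = 2π√(0.08003/(7.49 × 9.83 × 0.0844)) = 0.713 s.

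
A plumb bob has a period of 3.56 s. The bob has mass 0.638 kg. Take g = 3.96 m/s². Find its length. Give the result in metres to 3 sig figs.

1.27 m

From T = 2π√(L/g), L = gT²/(4π²) = 3.96 × 3.560²/(4π²) = 1.27 m.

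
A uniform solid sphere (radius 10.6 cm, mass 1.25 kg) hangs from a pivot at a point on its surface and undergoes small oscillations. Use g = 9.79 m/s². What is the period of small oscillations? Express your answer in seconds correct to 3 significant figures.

0.774 s

I_cm = (2/5)mr² = 0.005618 kg·m². The pivot is at distance d = 0.106 m from the centre of mass.
By the parallel-axis theorem, I = I_cm + md² = 0.005618 + 0.01404 = 0.01966 kg·m².
T = 2π√(I/(mgd)) = 2π√(0.01966/(1.25 × 9.79 × 0.106)) = 0.774 s.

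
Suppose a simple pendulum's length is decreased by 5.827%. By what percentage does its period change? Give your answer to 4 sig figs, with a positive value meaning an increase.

-2.957%

T ∝ √L, so T'/T = √(0.94173) = 0.97043.
Percentage change in T = (0.97043 − 1) × 100% = -2.957%.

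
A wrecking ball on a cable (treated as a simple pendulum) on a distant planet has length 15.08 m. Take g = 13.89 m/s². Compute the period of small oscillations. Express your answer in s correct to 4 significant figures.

T = 2π√(L/g) = 2π√(15.08/13.89) = 2π × 1.0420 = 6.547 s.

6.547 s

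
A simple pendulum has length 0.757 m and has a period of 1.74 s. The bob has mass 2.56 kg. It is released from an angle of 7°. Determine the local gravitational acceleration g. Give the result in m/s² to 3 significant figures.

9.87 m/s²

From T = 2π√(L/g), g = 4π²L/T² = 4π² × 0.757/1.740² = 9.87 m/s².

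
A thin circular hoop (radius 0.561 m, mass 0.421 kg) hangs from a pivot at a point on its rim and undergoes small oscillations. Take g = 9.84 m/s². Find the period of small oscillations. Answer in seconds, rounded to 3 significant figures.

I_cm = mr² = 0.1325 kg·m². The pivot is at distance d = 0.561 m from the centre of mass.
By the parallel-axis theorem, I = I_cm + md² = 0.1325 + 0.1325 = 0.2650 kg·m².
T = 2π√(I/(mgd)) = 2π√(0.2650/(0.421 × 9.84 × 0.561)) = 2.12 s.

2.12 s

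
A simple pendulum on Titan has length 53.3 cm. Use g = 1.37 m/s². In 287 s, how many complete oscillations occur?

73

T = 2π√(L/g) = 2π√(0.533/1.37) = 3.919 s.
Number of complete oscillations = ⌊287/3.919⌋ = ⌊73.23⌋ = 73.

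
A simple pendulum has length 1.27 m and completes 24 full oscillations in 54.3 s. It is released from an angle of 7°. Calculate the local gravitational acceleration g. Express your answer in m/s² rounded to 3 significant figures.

9.79 m/s²

T = 54.3/24 = 2.262 s.
From T = 2π√(L/g), g = 4π²L/T² = 4π² × 1.27/2.262² = 9.79 m/s².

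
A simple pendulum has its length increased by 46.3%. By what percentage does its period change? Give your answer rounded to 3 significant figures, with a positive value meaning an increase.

T ∝ √L, so T'/T = √(1.463) = 1.210.
Percentage change in T = (1.210 − 1) × 100% = 21.0%.

21.0%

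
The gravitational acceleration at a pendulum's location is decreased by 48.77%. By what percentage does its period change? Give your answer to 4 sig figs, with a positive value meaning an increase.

39.71%

T ∝ 1/√g, so T'/T = 1/√(0.51230) = 1.3971.
Percentage change in T = (1.3971 − 1) × 100% = 39.71%.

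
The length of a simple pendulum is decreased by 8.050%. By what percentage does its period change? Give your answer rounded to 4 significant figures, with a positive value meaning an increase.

T ∝ √L, so T'/T = √(0.91950) = 0.95891.
Percentage change in T = (0.95891 − 1) × 100% = -4.109%.

-4.109%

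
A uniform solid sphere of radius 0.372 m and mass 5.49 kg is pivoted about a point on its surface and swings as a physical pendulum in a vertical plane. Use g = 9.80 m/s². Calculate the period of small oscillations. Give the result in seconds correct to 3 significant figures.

1.45 s

I_cm = (2/5)mr² = 0.3039 kg·m². The pivot is at distance d = 0.372 m from the centre of mass.
By the parallel-axis theorem, I = I_cm + md² = 0.3039 + 0.7597 = 1.064 kg·m².
T = 2π√(I/(mgd)) = 2π√(1.064/(5.49 × 9.80 × 0.372)) = 1.45 s.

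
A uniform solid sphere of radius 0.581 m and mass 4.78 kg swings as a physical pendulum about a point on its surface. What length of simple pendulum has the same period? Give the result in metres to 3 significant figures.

The equivalent simple-pendulum length is L_eq = I/(md), where I is about the pivot and d = 0.5810 m.
I_cm = (2/5)mR² = 0.6454 kg·m², so I = I_cm + md² = 0.6454 + 1.614 = 2.259 kg·m².
L_eq = 2.259/(4.78 × 0.5810) = 0.813 m.

0.813 m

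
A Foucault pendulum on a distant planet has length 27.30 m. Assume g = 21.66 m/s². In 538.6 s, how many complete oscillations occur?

T = 2π√(L/g) = 2π√(27.30/21.66) = 7.0539 s.
Number of complete oscillations = ⌊538.6/7.0539⌋ = ⌊76.354⌋ = 76.

76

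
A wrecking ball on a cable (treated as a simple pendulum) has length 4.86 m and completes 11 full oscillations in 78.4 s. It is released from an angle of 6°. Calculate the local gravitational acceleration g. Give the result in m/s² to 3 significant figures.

3.78 m/s²

T = 78.4/11 = 7.127 s.
From T = 2π√(L/g), g = 4π²L/T² = 4π² × 4.86/7.127² = 3.78 m/s².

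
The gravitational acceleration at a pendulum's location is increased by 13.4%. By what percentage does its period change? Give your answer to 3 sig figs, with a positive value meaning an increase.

-6.09%

T ∝ 1/√g, so T'/T = 1/√(1.134) = 0.9391.
Percentage change in T = (0.9391 − 1) × 100% = -6.09%.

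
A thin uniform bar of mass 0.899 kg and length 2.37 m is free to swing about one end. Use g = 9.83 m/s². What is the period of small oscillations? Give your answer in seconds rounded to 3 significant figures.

2.52 s

For a physical pendulum T = 2π√(I/(mgd)), with d = 1.185 m from pivot to centre of mass.
I_cm = mL²/12 = 0.899 × 2.37²/12 = 0.4208 kg·m²; I = I_cm + md² = 0.4208 + 0.899 × 1.185² = 1.683 kg·m².
T = 2π√(1.683/(0.899 × 9.83 × 1.185)) = 2.52 s.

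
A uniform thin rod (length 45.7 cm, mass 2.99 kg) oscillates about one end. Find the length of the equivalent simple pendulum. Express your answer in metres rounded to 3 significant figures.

0.305 m

The equivalent simple-pendulum length is L_eq = I/(md), where I is about the pivot and d = 0.2285 m.
I_cm = (1/12)mL² = 0.05204 kg·m², so I = I_cm + md² = 0.05204 + 0.1561 = 0.2082 kg·m².
L_eq = 0.2082/(2.99 × 0.2285) = 0.305 m.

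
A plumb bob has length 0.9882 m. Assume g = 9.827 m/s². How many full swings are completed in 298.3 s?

T = 2π√(L/g) = 2π√(0.9882/9.827) = 1.9925 s.
Number of complete oscillations = ⌊298.3/1.9925⌋ = ⌊149.71⌋ = 149.

149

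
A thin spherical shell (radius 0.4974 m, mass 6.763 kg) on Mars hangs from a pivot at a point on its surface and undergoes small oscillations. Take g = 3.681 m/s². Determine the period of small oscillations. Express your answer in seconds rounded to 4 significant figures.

2.982 s

I_cm = (2/3)mr² = 1.1155 kg·m². The pivot is at distance d = 0.4974 m from the centre of mass.
By the parallel-axis theorem, I = I_cm + md² = 1.1155 + 1.6732 = 2.7887 kg·m².
T = 2π√(I/(mgd)) = 2π√(2.7887/(6.763 × 3.681 × 0.4974)) = 2.982 s.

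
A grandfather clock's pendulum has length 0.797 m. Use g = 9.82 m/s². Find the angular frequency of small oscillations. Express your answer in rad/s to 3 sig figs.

3.51 rad/s

ω = √(g/L) = √(9.82/0.797) = 3.51 rad/s.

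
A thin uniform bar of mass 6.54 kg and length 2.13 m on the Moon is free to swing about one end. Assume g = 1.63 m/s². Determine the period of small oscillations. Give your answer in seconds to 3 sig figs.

For a physical pendulum T = 2π√(I/(mgd)), with d = 1.065 m from pivot to centre of mass.
I_cm = mL²/12 = 6.54 × 2.13²/12 = 2.473 kg·m²; I = I_cm + md² = 2.473 + 6.54 × 1.065² = 9.890 kg·m².
T = 2π√(9.890/(6.54 × 1.63 × 1.065)) = 5.86 s.

5.86 s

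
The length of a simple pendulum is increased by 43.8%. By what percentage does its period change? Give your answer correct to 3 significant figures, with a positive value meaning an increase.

19.9%

T ∝ √L, so T'/T = √(1.438) = 1.199.
Percentage change in T = (1.199 − 1) × 100% = 19.9%.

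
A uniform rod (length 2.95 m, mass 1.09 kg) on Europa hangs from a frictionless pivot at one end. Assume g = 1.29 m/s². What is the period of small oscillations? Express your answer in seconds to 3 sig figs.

For a physical pendulum T = 2π√(I/(mgd)), with d = 1.475 m from pivot to centre of mass.
I_cm = mL²/12 = 1.09 × 2.95²/12 = 0.7905 kg·m²; I = I_cm + md² = 0.7905 + 1.09 × 1.475² = 3.162 kg·m².
T = 2π√(3.162/(1.09 × 1.29 × 1.475)) = 7.76 s.

7.76 s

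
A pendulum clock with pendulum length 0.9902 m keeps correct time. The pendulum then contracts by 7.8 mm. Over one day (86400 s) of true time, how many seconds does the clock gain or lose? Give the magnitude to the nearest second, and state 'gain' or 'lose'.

gain 342 s

T ∝ √L, so T'/T = √(0.98240/0.9902) = 0.996054.
In 86400 s of true time the clock registers 86400/0.996054 = 86742.3 s, so it gains 342 s.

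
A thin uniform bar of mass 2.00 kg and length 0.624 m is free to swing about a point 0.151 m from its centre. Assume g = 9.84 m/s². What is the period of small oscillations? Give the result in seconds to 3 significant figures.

For a physical pendulum T = 2π√(I/(mgd)), with d = 0.1510 m from pivot to centre of mass.
I_cm = mL²/12 = 2.00 × 0.624²/12 = 0.06490 kg·m²; I = I_cm + md² = 0.06490 + 2.00 × 0.1510² = 0.1105 kg·m².
T = 2π√(0.1105/(2.00 × 9.84 × 0.1510)) = 1.21 s.

1.21 s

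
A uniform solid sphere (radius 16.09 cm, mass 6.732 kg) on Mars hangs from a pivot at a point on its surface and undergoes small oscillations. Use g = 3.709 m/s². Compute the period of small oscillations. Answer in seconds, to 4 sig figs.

1.548 s

I_cm = (2/5)mr² = 0.069713 kg·m². The pivot is at distance d = 0.1609 m from the centre of mass.
By the parallel-axis theorem, I = I_cm + md² = 0.069713 + 0.17428 = 0.24400 kg·m².
T = 2π√(I/(mgd)) = 2π√(0.24400/(6.732 × 3.709 × 0.1609)) = 1.548 s.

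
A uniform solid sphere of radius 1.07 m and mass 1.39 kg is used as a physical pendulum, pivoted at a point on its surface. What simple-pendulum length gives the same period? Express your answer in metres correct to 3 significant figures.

The equivalent simple-pendulum length is L_eq = I/(md), where I is about the pivot and d = 1.070 m.
I_cm = (2/5)mR² = 0.6366 kg·m², so I = I_cm + md² = 0.6366 + 1.591 = 2.228 kg·m².
L_eq = 2.228/(1.39 × 1.070) = 1.50 m.

1.50 m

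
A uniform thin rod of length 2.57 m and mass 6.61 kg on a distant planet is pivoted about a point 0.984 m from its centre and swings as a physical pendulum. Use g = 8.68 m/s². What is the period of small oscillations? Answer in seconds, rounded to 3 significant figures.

2.65 s

For a physical pendulum T = 2π√(I/(mgd)), with d = 0.9840 m from pivot to centre of mass.
I_cm = mL²/12 = 6.61 × 2.57²/12 = 3.638 kg·m²; I = I_cm + md² = 3.638 + 6.61 × 0.9840² = 10.04 kg·m².
T = 2π√(10.04/(6.61 × 8.68 × 0.9840)) = 2.65 s.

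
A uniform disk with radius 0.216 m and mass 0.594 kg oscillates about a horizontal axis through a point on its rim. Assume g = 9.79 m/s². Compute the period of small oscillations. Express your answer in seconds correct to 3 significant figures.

I_cm = ½mr² = 0.01386 kg·m². The pivot is at distance d = 0.216 m from the centre of mass.
By the parallel-axis theorem, I = I_cm + md² = 0.01386 + 0.02771 = 0.04157 kg·m².
T = 2π√(I/(mgd)) = 2π√(0.04157/(0.594 × 9.79 × 0.216)) = 1.14 s.

1.14 s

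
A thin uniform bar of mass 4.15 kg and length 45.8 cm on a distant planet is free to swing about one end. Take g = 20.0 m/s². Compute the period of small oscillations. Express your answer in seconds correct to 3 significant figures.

For a physical pendulum T = 2π√(I/(mgd)), with d = 0.2290 m from pivot to centre of mass.
I_cm = mL²/12 = 4.15 × 0.458²/12 = 0.07254 kg·m²; I = I_cm + md² = 0.07254 + 4.15 × 0.2290² = 0.2902 kg·m².
T = 2π√(0.2902/(4.15 × 20.0 × 0.2290)) = 0.776 s.

0.776 s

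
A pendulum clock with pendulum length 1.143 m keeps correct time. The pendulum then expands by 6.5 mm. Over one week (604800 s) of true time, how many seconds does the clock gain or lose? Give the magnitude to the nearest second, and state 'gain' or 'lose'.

lose 1712 s

T ∝ √L, so T'/T = √(1.14950/1.143) = 1.00284.
In 604800 s of true time the clock registers 604800/1.00284 = 603087.6 s, so it loses 1712 s.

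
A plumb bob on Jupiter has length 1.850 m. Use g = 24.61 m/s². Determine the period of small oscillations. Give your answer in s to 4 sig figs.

1.723 s

T = 2π√(L/g) = 2π√(1.850/24.61) = 2π × 0.27418 = 1.723 s.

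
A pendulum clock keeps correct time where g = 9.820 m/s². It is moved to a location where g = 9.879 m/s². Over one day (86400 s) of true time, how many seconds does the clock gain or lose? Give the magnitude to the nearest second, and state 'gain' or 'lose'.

The clock's period scales as T ∝ 1/√g, so T'/T = √(9.820/9.879) = 0.997009.
In 86400 s of true time the clock registers 86400/0.997009 = 86659.2 s, so it gains 259 s.

gain 259 s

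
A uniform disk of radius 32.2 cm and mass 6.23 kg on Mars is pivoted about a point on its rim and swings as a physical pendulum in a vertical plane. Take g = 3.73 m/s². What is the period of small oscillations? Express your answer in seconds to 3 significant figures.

I_cm = ½mr² = 0.3230 kg·m². The pivot is at distance d = 0.322 m from the centre of mass.
By the parallel-axis theorem, I = I_cm + md² = 0.3230 + 0.6460 = 0.9689 kg·m².
T = 2π√(I/(mgd)) = 2π√(0.9689/(6.23 × 3.73 × 0.322)) = 2.26 s.

2.26 s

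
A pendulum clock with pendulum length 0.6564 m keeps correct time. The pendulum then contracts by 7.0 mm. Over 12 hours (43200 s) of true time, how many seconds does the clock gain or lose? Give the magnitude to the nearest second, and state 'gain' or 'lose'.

gain 232 s

T ∝ √L, so T'/T = √(0.64940/0.6564) = 0.994654.
In 43200 s of true time the clock registers 43200/0.994654 = 43432.2 s, so it gains 232 s.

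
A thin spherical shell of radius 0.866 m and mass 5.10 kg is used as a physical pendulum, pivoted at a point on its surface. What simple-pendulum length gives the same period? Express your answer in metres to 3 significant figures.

The equivalent simple-pendulum length is L_eq = I/(md), where I is about the pivot and d = 0.8660 m.
I_cm = (2/3)mR² = 2.550 kg·m², so I = I_cm + md² = 2.550 + 3.825 = 6.375 kg·m².
L_eq = 6.375/(5.10 × 0.8660) = 1.44 m.

1.44 m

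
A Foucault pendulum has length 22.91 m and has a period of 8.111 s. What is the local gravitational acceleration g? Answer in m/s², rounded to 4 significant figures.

From T = 2π√(L/g), g = 4π²L/T² = 4π² × 22.91/8.1110² = 13.75 m/s².

13.75 m/s²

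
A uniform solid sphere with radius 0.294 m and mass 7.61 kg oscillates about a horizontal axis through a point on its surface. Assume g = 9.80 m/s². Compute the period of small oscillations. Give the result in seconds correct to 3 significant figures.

I_cm = (2/5)mr² = 0.2631 kg·m². The pivot is at distance d = 0.294 m from the centre of mass.
By the parallel-axis theorem, I = I_cm + md² = 0.2631 + 0.6578 = 0.9209 kg·m².
T = 2π√(I/(mgd)) = 2π√(0.9209/(7.61 × 9.80 × 0.294)) = 1.29 s.

1.29 s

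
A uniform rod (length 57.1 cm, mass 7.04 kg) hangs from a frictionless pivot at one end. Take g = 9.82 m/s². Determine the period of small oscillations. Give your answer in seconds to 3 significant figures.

1.24 s

For a physical pendulum T = 2π√(I/(mgd)), with d = 0.2855 m from pivot to centre of mass.
I_cm = mL²/12 = 7.04 × 0.571²/12 = 0.1913 kg·m²; I = I_cm + md² = 0.1913 + 7.04 × 0.2855² = 0.7651 kg·m².
T = 2π√(0.7651/(7.04 × 9.82 × 0.2855)) = 1.24 s.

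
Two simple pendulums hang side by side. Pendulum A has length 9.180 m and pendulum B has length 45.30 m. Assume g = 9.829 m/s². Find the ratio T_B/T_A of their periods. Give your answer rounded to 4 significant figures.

T ∝ √L, so T_B/T_A = √(L_B/L_A) = √(45.30/9.180) = 2.221.

2.221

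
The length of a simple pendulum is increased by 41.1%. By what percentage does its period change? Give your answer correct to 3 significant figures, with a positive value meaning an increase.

18.8%

T ∝ √L, so T'/T = √(1.411) = 1.188.
Percentage change in T = (1.188 − 1) × 100% = 18.8%.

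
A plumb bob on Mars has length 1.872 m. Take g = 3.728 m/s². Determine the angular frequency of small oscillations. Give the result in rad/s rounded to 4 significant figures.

1.411 rad/s

ω = √(g/L) = √(3.728/1.872) = 1.411 rad/s.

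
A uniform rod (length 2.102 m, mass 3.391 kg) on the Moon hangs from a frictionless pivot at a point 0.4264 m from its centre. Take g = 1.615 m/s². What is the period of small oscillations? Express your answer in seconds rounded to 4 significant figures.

5.615 s

For a physical pendulum T = 2π√(I/(mgd)), with d = 0.42640 m from pivot to centre of mass.
I_cm = mL²/12 = 3.391 × 2.102²/12 = 1.2486 kg·m²; I = I_cm + md² = 1.2486 + 3.391 × 0.42640² = 1.8651 kg·m².
T = 2π√(1.8651/(3.391 × 1.615 × 0.42640)) = 5.615 s.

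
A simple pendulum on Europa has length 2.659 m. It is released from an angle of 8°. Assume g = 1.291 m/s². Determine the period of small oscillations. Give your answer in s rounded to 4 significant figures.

9.017 s

T = 2π√(L/g) = 2π√(2.659/1.291) = 2π × 1.4351 = 9.017 s.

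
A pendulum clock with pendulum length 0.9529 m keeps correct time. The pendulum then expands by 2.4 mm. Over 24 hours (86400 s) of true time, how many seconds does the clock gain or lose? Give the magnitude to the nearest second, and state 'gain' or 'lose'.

lose 109 s

T ∝ √L, so T'/T = √(0.95530/0.9529) = 1.00126.
In 86400 s of true time the clock registers 86400/1.00126 = 86291.4 s, so it loses 109 s.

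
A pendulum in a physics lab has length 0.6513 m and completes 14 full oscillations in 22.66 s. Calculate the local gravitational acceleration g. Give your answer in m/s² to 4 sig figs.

9.815 m/s²

T = 22.66/14 = 1.6186 s.
From T = 2π√(L/g), g = 4π²L/T² = 4π² × 0.6513/1.6186² = 9.815 m/s².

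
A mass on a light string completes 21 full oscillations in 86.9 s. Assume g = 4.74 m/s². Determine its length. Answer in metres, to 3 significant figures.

2.06 m

T = 86.9/21 = 4.138 s.
From T = 2π√(L/g), L = gT²/(4π²) = 4.74 × 4.138²/(4π²) = 2.06 m.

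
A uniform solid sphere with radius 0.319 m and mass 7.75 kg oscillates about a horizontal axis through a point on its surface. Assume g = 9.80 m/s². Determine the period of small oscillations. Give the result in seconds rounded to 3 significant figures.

I_cm = (2/5)mr² = 0.3155 kg·m². The pivot is at distance d = 0.319 m from the centre of mass.
By the parallel-axis theorem, I = I_cm + md² = 0.3155 + 0.7886 = 1.104 kg·m².
T = 2π√(I/(mgd)) = 2π√(1.104/(7.75 × 9.80 × 0.319)) = 1.34 s.

1.34 s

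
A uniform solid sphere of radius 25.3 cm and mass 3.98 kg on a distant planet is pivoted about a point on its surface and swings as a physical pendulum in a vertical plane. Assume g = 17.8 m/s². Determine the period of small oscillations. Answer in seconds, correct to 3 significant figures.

I_cm = (2/5)mr² = 0.1019 kg·m². The pivot is at distance d = 0.253 m from the centre of mass.
By the parallel-axis theorem, I = I_cm + md² = 0.1019 + 0.2548 = 0.3567 kg·m².
T = 2π√(I/(mgd)) = 2π√(0.3567/(3.98 × 17.8 × 0.253)) = 0.886 s.

0.886 s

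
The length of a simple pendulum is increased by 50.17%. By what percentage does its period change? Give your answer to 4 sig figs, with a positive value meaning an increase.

T ∝ √L, so T'/T = √(1.5017) = 1.2254.
Percentage change in T = (1.2254 − 1) × 100% = 22.54%.

22.54%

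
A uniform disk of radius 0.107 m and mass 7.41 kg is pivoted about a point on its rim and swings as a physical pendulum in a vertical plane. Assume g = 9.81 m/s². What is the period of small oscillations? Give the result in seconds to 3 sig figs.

I_cm = ½mr² = 0.04242 kg·m². The pivot is at distance d = 0.107 m from the centre of mass.
By the parallel-axis theorem, I = I_cm + md² = 0.04242 + 0.08484 = 0.1273 kg·m².
T = 2π√(I/(mgd)) = 2π√(0.1273/(7.41 × 9.81 × 0.107)) = 0.804 s.

0.804 s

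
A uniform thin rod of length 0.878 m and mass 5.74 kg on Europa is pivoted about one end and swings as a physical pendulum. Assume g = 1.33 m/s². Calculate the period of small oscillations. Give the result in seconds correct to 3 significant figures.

4.17 s

For a physical pendulum T = 2π√(I/(mgd)), with d = 0.4390 m from pivot to centre of mass.
I_cm = mL²/12 = 5.74 × 0.878²/12 = 0.3687 kg·m²; I = I_cm + md² = 0.3687 + 5.74 × 0.4390² = 1.475 kg·m².
T = 2π√(1.475/(5.74 × 1.33 × 0.4390)) = 4.17 s.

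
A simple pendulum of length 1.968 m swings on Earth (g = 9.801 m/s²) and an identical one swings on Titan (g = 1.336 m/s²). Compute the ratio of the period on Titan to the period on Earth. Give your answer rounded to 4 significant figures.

2.709

T ∝ 1/√g, so T₂/T₁ = √(g₁/g₂) = √(9.801/1.336) = 2.709.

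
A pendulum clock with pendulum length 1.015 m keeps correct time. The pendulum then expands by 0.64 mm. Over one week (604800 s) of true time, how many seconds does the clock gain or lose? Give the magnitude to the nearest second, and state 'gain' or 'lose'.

T ∝ √L, so T'/T = √(1.01564/1.015) = 1.00032.
In 604800 s of true time the clock registers 604800/1.00032 = 604609.4 s, so it loses 191 s.

lose 191 s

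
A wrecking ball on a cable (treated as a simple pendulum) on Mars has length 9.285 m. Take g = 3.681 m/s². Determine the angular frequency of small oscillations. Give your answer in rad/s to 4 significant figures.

ω = √(g/L) = √(3.681/9.285) = 0.6296 rad/s.

0.6296 rad/s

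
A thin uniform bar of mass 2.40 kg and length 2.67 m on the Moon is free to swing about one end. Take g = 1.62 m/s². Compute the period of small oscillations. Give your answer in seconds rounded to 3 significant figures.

6.59 s

For a physical pendulum T = 2π√(I/(mgd)), with d = 1.335 m from pivot to centre of mass.
I_cm = mL²/12 = 2.40 × 2.67²/12 = 1.426 kg·m²; I = I_cm + md² = 1.426 + 2.40 × 1.335² = 5.703 kg·m².
T = 2π√(5.703/(2.40 × 1.62 × 1.335)) = 6.59 s.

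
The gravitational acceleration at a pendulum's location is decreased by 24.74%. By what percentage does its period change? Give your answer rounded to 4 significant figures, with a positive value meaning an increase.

T ∝ 1/√g, so T'/T = 1/√(0.75260) = 1.1527.
Percentage change in T = (1.1527 − 1) × 100% = 15.27%.

15.27%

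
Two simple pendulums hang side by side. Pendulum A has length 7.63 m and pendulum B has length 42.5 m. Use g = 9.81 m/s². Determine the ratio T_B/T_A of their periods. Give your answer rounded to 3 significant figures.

2.36

T ∝ √L, so T_B/T_A = √(L_B/L_A) = √(42.5/7.63) = 2.36.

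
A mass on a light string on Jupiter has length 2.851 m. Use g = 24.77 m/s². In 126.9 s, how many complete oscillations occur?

T = 2π√(L/g) = 2π√(2.851/24.77) = 2.1316 s.
Number of complete oscillations = ⌊126.9/2.1316⌋ = ⌊59.531⌋ = 59.

59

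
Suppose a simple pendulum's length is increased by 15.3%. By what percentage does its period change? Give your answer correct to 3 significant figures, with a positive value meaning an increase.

7.38%

T ∝ √L, so T'/T = √(1.153) = 1.074.
Percentage change in T = (1.074 − 1) × 100% = 7.38%.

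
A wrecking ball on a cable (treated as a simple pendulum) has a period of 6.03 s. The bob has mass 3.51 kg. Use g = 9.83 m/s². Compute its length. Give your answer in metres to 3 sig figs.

9.05 m

From T = 2π√(L/g), L = gT²/(4π²) = 9.83 × 6.030²/(4π²) = 9.05 m.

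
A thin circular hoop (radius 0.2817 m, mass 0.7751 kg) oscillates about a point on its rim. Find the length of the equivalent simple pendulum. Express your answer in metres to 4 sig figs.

The equivalent simple-pendulum length is L_eq = I/(md), where I is about the pivot and d = 0.28170 m.
I_cm = mR² = 0.061508 kg·m², so I = I_cm + md² = 0.061508 + 0.061508 = 0.12302 kg·m².
L_eq = 0.12302/(0.7751 × 0.28170) = 0.5634 m.

0.5634 m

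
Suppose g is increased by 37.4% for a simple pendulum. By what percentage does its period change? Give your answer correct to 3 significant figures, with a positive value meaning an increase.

-14.7%

T ∝ 1/√g, so T'/T = 1/√(1.374) = 0.8531.
Percentage change in T = (0.8531 − 1) × 100% = -14.7%.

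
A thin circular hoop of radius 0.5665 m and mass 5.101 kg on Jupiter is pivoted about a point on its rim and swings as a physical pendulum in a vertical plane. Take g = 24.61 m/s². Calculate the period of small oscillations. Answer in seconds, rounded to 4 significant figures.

I_cm = mr² = 1.6370 kg·m². The pivot is at distance d = 0.5665 m from the centre of mass.
By the parallel-axis theorem, I = I_cm + md² = 1.6370 + 1.6370 = 3.2740 kg·m².
T = 2π√(I/(mgd)) = 2π√(3.2740/(5.101 × 24.61 × 0.5665)) = 1.348 s.

1.348 s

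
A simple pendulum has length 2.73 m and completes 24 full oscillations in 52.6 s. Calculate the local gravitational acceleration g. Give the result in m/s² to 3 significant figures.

22.4 m/s²

T = 52.6/24 = 2.192 s.
From T = 2π√(L/g), g = 4π²L/T² = 4π² × 2.73/2.192² = 22.4 m/s².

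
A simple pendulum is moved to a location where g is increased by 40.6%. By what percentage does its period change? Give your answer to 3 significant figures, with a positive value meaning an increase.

T ∝ 1/√g, so T'/T = 1/√(1.406) = 0.8433.
Percentage change in T = (0.8433 − 1) × 100% = -15.7%.

-15.7%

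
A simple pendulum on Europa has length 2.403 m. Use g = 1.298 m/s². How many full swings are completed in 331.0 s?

38

T = 2π√(L/g) = 2π√(2.403/1.298) = 8.5491 s.
Number of complete oscillations = ⌊331.0/8.5491⌋ = ⌊38.718⌋ = 38.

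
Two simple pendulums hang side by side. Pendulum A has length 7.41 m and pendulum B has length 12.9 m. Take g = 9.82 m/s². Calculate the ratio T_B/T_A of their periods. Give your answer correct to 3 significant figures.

1.32

T ∝ √L, so T_B/T_A = √(L_B/L_A) = √(12.9/7.41) = 1.32.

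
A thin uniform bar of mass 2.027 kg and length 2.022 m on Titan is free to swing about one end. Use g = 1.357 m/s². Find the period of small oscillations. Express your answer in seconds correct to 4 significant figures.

For a physical pendulum T = 2π√(I/(mgd)), with d = 1.0110 m from pivot to centre of mass.
I_cm = mL²/12 = 2.027 × 2.022²/12 = 0.69061 kg·m²; I = I_cm + md² = 0.69061 + 2.027 × 1.0110² = 2.7625 kg·m².
T = 2π√(2.7625/(2.027 × 1.357 × 1.0110)) = 6.262 s.

6.262 s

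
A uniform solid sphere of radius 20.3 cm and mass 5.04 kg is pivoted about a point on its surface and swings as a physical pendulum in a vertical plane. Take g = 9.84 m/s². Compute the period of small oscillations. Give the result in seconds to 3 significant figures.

1.07 s

I_cm = (2/5)mr² = 0.08308 kg·m². The pivot is at distance d = 0.203 m from the centre of mass.
By the parallel-axis theorem, I = I_cm + md² = 0.08308 + 0.2077 = 0.2908 kg·m².
T = 2π√(I/(mgd)) = 2π√(0.2908/(5.04 × 9.84 × 0.203)) = 1.07 s.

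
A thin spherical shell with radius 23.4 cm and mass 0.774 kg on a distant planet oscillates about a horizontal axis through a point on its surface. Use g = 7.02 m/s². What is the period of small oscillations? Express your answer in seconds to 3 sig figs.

1.48 s

I_cm = (2/3)mr² = 0.02825 kg·m². The pivot is at distance d = 0.234 m from the centre of mass.
By the parallel-axis theorem, I = I_cm + md² = 0.02825 + 0.04238 = 0.07064 kg·m².
T = 2π√(I/(mgd)) = 2π√(0.07064/(0.774 × 7.02 × 0.234)) = 1.48 s.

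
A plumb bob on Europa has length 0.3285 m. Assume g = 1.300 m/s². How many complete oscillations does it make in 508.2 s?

160

T = 2π√(L/g) = 2π√(0.3285/1.300) = 3.1585 s.
Number of complete oscillations = ⌊508.2/3.1585⌋ = ⌊160.90⌋ = 160.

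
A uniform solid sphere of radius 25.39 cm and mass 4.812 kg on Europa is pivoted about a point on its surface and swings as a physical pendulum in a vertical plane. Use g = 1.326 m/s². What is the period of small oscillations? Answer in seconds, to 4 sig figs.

I_cm = (2/5)mr² = 0.12408 kg·m². The pivot is at distance d = 0.2539 m from the centre of mass.
By the parallel-axis theorem, I = I_cm + md² = 0.12408 + 0.31021 = 0.43429 kg·m².
T = 2π√(I/(mgd)) = 2π√(0.43429/(4.812 × 1.326 × 0.2539)) = 3.253 s.

3.253 s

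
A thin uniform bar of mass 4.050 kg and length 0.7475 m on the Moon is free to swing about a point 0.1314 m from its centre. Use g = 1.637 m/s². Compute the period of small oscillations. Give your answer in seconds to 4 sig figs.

For a physical pendulum T = 2π√(I/(mgd)), with d = 0.13140 m from pivot to centre of mass.
I_cm = mL²/12 = 4.050 × 0.7475²/12 = 0.18858 kg·m²; I = I_cm + md² = 0.18858 + 4.050 × 0.13140² = 0.25851 kg·m².
T = 2π√(0.25851/(4.050 × 1.637 × 0.13140)) = 3.423 s.

3.423 s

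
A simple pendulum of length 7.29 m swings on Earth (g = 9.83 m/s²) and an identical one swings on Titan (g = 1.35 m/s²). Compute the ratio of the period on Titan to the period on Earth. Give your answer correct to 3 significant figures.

T ∝ 1/√g, so T₂/T₁ = √(g₁/g₂) = √(9.83/1.35) = 2.70.

2.70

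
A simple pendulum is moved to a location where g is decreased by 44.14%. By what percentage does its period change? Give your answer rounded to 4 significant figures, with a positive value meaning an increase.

33.80%

T ∝ 1/√g, so T'/T = 1/√(0.55860) = 1.3380.
Percentage change in T = (1.3380 − 1) × 100% = 33.80%.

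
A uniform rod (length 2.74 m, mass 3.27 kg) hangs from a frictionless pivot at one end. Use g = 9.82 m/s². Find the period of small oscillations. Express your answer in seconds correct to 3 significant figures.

For a physical pendulum T = 2π√(I/(mgd)), with d = 1.370 m from pivot to centre of mass.
I_cm = mL²/12 = 3.27 × 2.74²/12 = 2.046 kg·m²; I = I_cm + md² = 2.046 + 3.27 × 1.370² = 8.183 kg·m².
T = 2π√(8.183/(3.27 × 9.82 × 1.370)) = 2.71 s.

2.71 s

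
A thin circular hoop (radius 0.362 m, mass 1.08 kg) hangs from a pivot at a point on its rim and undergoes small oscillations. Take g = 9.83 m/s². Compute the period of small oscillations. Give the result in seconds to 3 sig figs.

1.71 s

I_cm = mr² = 0.1415 kg·m². The pivot is at distance d = 0.362 m from the centre of mass.
By the parallel-axis theorem, I = I_cm + md² = 0.1415 + 0.1415 = 0.2831 kg·m².
T = 2π√(I/(mgd)) = 2π√(0.2831/(1.08 × 9.83 × 0.362)) = 1.71 s.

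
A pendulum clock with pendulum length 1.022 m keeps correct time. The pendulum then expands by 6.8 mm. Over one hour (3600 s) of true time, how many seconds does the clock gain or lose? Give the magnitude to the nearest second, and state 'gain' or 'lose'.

lose 12 s

T ∝ √L, so T'/T = √(1.02880/1.022) = 1.00332.
In 3600 s of true time the clock registers 3600/1.00332 = 3588.1 s, so it loses 12 s.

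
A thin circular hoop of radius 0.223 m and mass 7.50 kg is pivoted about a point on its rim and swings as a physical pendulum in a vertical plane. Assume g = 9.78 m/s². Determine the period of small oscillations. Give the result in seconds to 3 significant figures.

1.34 s

I_cm = mr² = 0.3730 kg·m². The pivot is at distance d = 0.223 m from the centre of mass.
By the parallel-axis theorem, I = I_cm + md² = 0.3730 + 0.3730 = 0.7459 kg·m².
T = 2π√(I/(mgd)) = 2π√(0.7459/(7.50 × 9.78 × 0.223)) = 1.34 s.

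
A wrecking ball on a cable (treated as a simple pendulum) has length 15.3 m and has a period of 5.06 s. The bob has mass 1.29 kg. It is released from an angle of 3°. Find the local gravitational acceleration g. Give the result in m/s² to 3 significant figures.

23.6 m/s²

From T = 2π√(L/g), g = 4π²L/T² = 4π² × 15.3/5.060² = 23.6 m/s².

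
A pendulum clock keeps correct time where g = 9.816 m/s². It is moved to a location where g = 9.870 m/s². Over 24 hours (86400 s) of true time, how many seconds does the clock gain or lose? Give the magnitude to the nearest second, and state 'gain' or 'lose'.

The clock's period scales as T ∝ 1/√g, so T'/T = √(9.816/9.870) = 0.997261.
In 86400 s of true time the clock registers 86400/0.997261 = 86637.3 s, so it gains 237 s.

gain 237 s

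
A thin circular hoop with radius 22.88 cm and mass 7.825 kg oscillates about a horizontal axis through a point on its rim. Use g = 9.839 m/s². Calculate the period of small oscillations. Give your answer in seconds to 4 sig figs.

1.355 s

I_cm = mr² = 0.40963 kg·m². The pivot is at distance d = 0.2288 m from the centre of mass.
By the parallel-axis theorem, I = I_cm + md² = 0.40963 + 0.40963 = 0.81927 kg·m².
T = 2π√(I/(mgd)) = 2π√(0.81927/(7.825 × 9.839 × 0.2288)) = 1.355 s.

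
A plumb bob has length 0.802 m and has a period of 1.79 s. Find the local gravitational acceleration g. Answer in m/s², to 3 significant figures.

9.88 m/s²

From T = 2π√(L/g), g = 4π²L/T² = 4π² × 0.802/1.790² = 9.88 m/s².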